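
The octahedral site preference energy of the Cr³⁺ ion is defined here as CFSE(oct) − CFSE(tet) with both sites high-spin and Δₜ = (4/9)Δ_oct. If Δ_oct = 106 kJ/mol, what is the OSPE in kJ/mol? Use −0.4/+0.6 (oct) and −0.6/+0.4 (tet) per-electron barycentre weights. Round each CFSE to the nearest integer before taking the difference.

Cr³⁺: group 6, so d-count = 6 − 3 = 3.
Octahedral high-spin t₂g³ eg⁰: CFSE = -1.2 × 106 = -127 kJ/mol.
Tetrahedral: e² t₂¹, CFSE = 2(−0.6) + 1(+0.4) = -0.8Δₜ = -0.8 × (4/9) × 106 = -38 kJ/mol.
OSPE = CFSE(oct) − CFSE(tet) = -127 − (-38) = -89 kJ/mol.

-89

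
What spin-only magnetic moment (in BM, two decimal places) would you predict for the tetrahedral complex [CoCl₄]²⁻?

3.87 BM

Each Cl⁻ contributes -1; 4 × (-1) = -4. With overall charge -2, Co is in the +2 oxidation state.
Group 9 minus oxidation state +2 gives a d⁷ configuration for Co²⁺.
Tetrahedral splitting is small, so the complex is high-spin.
Configuration: e⁴ t₂³ → 3 unpaired electrons.
μ(spin-only) = √[3(3+2)] = √15 ≈ 3.87 BM.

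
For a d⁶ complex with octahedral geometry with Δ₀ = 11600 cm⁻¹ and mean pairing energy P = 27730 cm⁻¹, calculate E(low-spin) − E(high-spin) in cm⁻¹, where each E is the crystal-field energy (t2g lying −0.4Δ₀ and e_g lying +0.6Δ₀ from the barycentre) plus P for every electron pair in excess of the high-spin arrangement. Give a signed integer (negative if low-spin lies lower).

High-spin: t2g^4 e_g^2, CFSE = -0.4Δ₀ = -4640 cm⁻¹.
Low-spin: t2g^6 e_g^0, orbital CFSE = -2.4Δ₀ = -27840 cm⁻¹; plus 2 excess pairs × P = +55460 cm⁻¹; total 27620 cm⁻¹.
E(LS) − E(HS) = 27620 − (-4640) = 32260 cm⁻¹.

32260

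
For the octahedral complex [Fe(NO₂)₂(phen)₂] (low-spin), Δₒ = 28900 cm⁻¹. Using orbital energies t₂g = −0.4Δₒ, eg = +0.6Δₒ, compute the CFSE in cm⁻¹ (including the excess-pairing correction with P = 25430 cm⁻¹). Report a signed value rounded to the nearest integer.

Ligand charges: 2×(-1) from NO₂⁻ and 2×(+0) from phen sum to -2; with overall charge +0, Fe is +2.
Fe is in group 8, so Fe²⁺ is d⁶ (8 − 2 = 6).
Electron filling gives t₂g⁶ eg⁰.
Orbital CFSE = 6(-0.4) + 0(0.6) = -2.4Δₒ = -2.4 × 28900 = -69360 cm⁻¹.
Relative to high-spin t₂g⁴ eg² (1 paired), the low-spin configuration has 2 additional pairs, contributing +2 × 25430 = +50860 cm⁻¹.
Overall CFSE = -69360 + 50860 = -18500 cm⁻¹.

-18500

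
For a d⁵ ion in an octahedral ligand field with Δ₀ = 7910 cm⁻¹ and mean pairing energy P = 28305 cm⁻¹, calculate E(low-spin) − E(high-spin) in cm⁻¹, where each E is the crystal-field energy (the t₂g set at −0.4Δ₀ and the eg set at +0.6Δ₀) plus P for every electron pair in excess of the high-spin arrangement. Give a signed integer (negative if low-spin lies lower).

High-spin: t₂g³ eg², CFSE = 0.0Δ₀ = 0 cm⁻¹.
Low-spin t₂g⁵ eg⁰ gives -2.0Δ₀ = -15820 cm⁻¹, but forming 2 extra pairs costs 2P = 56610 cm⁻¹, so E(LS) = -15820 + 56610 = 40790 cm⁻¹.
Thus E(LS) − E(HS) = 40790 cm⁻¹.

40790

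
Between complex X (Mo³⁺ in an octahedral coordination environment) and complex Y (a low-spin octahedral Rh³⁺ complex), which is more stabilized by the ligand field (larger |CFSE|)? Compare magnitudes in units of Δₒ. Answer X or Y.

X: Mo³⁺: group 6, so d-count = 6 − 3 = 3; For octahedral d³ the high- and low-spin configurations coincide; t₂g³ eg⁰, CFSE = -1.2Δₒ.
Y: Rh is in group 9, so Rh³⁺ is d⁶ (9 − 3 = 6); t₂g⁶ eg⁰, CFSE = -2.4Δₒ.
So Y has the larger |CFSE|.

Y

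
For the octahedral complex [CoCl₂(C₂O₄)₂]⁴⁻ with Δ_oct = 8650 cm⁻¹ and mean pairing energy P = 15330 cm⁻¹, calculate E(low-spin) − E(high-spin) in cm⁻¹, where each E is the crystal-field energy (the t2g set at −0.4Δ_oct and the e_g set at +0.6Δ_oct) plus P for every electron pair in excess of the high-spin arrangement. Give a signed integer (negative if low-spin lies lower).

Ligand charges: 2×(-1) from Cl⁻ and 2×(-2) from C₂O₄²⁻ sum to -6; with overall charge -4, Co is +2.
Co sits in group 9; removing 2 electrons leaves Co²⁺ with 9 − 2 = 7 d electrons.
High-spin: t2g^5 e_g^2, CFSE = -0.8Δ_oct = -6920 cm⁻¹.
Low-spin: t2g^6 e_g^1, orbital CFSE = -1.8Δ_oct = -15570 cm⁻¹; plus 1 excess pair × P = +15330 cm⁻¹; total -240 cm⁻¹.
Thus E(LS) − E(HS) = 6680 cm⁻¹.

6680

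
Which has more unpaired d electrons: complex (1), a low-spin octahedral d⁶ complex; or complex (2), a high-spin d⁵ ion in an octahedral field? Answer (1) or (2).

(2)

(1): t₂g⁶ eg⁰ → 0 unpaired.
(2): t₂g³ eg² → 5 unpaired.
So (2) has more unpaired electrons.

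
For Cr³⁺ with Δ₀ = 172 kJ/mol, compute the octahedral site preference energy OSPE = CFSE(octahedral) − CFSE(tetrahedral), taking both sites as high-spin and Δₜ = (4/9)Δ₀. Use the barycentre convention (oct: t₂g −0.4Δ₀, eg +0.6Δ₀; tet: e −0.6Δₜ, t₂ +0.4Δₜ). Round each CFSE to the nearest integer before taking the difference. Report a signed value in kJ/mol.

Cr sits in group 6; removing 3 electrons leaves Cr³⁺ with 6 − 3 = 3 d electrons.
Octahedral (high-spin): t2g^3 e_g^0, CFSE = 3(−0.4) + 0(+0.6) = -1.2Δ₀ = -1.2 × 172 = -206 kJ/mol.
Tetrahedral: e^2 t2^1, CFSE = 2(−0.6) + 1(+0.4) = -0.8Δₜ = -0.8 × (4/9) × 172 = -61 kJ/mol.
OSPE = CFSE(oct) − CFSE(tet) = -206 − (-61) = -145 kJ/mol.

-145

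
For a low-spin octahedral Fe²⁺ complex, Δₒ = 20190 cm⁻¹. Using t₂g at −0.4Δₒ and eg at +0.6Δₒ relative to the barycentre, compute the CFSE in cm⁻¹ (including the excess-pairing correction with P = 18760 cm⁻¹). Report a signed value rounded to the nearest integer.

Fe²⁺: group 8, so d-count = 8 − 2 = 6.
Electron filling gives t₂g⁶ eg⁰.
The orbital stabilization is -2.4Δₒ = -2.4 × 20190 = -48456 cm⁻¹.
High-spin d⁶ would be t₂g⁴ eg² with 1 pair; low-spin has 3, so 2 excess pairs cost +2P = +37520 cm⁻¹.
Overall CFSE = -48456 + 37520 = -10936 cm⁻¹.

-10936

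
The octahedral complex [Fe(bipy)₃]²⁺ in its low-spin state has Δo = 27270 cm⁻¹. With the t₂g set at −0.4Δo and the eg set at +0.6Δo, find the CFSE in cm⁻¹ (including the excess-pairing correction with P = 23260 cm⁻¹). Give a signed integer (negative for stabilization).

-18928

bipy is neutral, so the +2 overall charge sits on Fe: oxidation state +2.
Fe is in group 8, so Fe²⁺ is d⁶ (8 − 2 = 6).
The d⁶ electrons fill as t₂g⁶ eg⁰.
Orbital CFSE = 6(-0.4) + 0(0.6) = -2.4Δo = -2.4 × 27270 = -65448 cm⁻¹.
Relative to high-spin t₂g⁴ eg² (1 paired), the low-spin configuration has 2 additional pairs, contributing +2 × 23260 = +46520 cm⁻¹.
Overall CFSE = -65448 + 46520 = -18928 cm⁻¹.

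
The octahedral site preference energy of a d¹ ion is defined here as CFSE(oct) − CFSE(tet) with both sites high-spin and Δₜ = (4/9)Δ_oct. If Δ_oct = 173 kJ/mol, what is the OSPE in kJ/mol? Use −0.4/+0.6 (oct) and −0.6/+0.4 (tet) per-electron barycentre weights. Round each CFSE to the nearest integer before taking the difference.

Octahedral high-spin t₂g¹ eg⁰: CFSE = -0.4 × 173 = -69 kJ/mol.
In a tetrahedral site the filling is e¹ t₂⁰: CFSE(tet) = -0.6Δₜ = -0.6 × (4/9)(173) = -46 kJ/mol.
Subtracting, OSPE = -69 − (-46) = -23 kJ/mol.

-23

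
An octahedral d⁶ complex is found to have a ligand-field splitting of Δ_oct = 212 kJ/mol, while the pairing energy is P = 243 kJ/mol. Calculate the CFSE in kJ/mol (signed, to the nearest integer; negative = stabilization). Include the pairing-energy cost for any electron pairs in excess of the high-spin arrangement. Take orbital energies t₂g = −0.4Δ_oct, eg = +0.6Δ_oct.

-85

Here Δ_oct < P (212 < 243), so the high-spin state is favoured.
That gives t₂g⁴ eg².
Orbital CFSE = -0.4Δ_oct = -0.4 × 212 = -85 kJ/mol.
High-spin has no excess pairs, so no pairing correction applies.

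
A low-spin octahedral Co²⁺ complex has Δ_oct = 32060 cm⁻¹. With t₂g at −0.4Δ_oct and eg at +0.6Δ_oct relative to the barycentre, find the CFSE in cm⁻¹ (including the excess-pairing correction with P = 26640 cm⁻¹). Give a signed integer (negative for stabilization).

-31068

Co is in group 9, so Co²⁺ is d⁷ (9 − 2 = 7).
Configuration: t₂g⁶ eg¹.
Orbital CFSE = 6(-0.4) + 1(0.6) = -1.8Δ_oct = -1.8 × 32060 = -57708 cm⁻¹.
Pairing penalty: 3 pairs vs 2 in the high-spin reference → 1 extra × P = 26640 cm⁻¹.
Combining: -57708 + 26640 = -31068 cm⁻¹.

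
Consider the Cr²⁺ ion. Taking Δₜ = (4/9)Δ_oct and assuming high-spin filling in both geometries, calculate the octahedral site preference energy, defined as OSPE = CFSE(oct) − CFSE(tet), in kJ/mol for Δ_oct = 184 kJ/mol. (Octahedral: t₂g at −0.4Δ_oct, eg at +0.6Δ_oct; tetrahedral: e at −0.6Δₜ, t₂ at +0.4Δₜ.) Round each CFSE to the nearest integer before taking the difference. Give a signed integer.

Cr is in group 6, so Cr²⁺ is d⁴ (6 − 2 = 4).
Octahedral (high-spin): t2g^3 e_g^1, CFSE = 3(−0.4) + 1(+0.6) = -0.6Δ_oct = -0.6 × 184 = -110 kJ/mol.
In a tetrahedral site the filling is e^2 t2^2: CFSE(tet) = -0.4Δₜ = -0.4 × (4/9)(184) = -33 kJ/mol.
Subtracting, OSPE = -110 − (-33) = -77 kJ/mol.

-77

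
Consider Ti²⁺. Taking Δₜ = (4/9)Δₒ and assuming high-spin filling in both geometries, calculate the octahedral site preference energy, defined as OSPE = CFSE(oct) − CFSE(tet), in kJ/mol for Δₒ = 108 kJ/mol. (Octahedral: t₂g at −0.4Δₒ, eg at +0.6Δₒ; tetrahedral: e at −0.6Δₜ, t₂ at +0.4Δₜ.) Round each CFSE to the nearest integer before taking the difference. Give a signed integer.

Ti is in group 4, so Ti²⁺ is d² (4 − 2 = 2).
In an octahedral site d² (HS) is t₂g² eg⁰, giving CFSE(oct) = -0.8Δₒ = -86 kJ/mol.
Tetrahedral e² t₂⁰ gives -1.2Δₜ = -1.2 × (4/9) × 108 = -58 kJ/mol.
OSPE = -86 − (-58) = -28 kJ/mol.

-28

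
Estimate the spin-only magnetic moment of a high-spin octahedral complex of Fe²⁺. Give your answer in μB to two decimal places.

Fe sits in group 8; removing 2 electrons leaves Fe²⁺ with 8 − 2 = 6 d electrons.
Configuration: t₂g⁴ eg² → 4 unpaired electrons.
μ(spin-only) = √[4(4+2)] = √24 ≈ 4.90 μB.

4.90 μB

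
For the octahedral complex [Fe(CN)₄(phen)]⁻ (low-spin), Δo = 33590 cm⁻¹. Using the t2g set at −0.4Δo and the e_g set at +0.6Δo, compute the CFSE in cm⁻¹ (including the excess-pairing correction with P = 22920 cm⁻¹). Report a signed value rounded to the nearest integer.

Ligand charges: 4×(-1) from CN⁻ and 1×(+0) from phen sum to -4; with overall charge -1, Fe is +3.
Fe³⁺: group 8, so d-count = 8 − 3 = 5.
Configuration: t2g^5 e_g^0.
CFSE(orbital) = 5×(-0.4Δo) + 0×(0.6Δo) = -2.0Δo; with Δo = 33590 cm⁻¹ that is -67180 cm⁻¹.
Relative to high-spin t2g^3 e_g^2 (0 paired), the low-spin configuration has 2 additional pairs, contributing +2 × 22920 = +45840 cm⁻¹.
Overall CFSE = -67180 + 45840 = -21340 cm⁻¹.

-21340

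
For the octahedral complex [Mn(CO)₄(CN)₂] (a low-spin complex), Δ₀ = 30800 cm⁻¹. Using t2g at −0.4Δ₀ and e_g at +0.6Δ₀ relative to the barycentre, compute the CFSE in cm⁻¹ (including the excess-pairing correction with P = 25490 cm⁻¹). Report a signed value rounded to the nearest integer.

Ligand charges: 4×(+0) from CO and 2×(-1) from CN⁻ sum to -2; with overall charge +0, Mn is +2.
Mn²⁺: group 7, so d-count = 7 − 2 = 5.
The d⁵ electrons fill as t2g^5 e_g^0.
Orbital CFSE = 5(-0.4) + 0(0.6) = -2.0Δ₀ = -2.0 × 30800 = -61600 cm⁻¹.
High-spin d⁵ would be t2g^3 e_g^2 with 0 pairs; low-spin has 2, so 2 excess pairs cost +2P = +50980 cm⁻¹.
Overall CFSE = -61600 + 50980 = -10620 cm⁻¹.

-10620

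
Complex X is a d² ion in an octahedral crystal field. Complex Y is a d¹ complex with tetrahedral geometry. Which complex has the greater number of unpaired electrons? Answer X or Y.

X

X: For octahedral d² the high- and low-spin configurations coincide; t2g^2 e_g^0 → 2 unpaired.
Y: With tetrahedral geometry the complex is necessarily high-spin; e¹ t₂⁰ → 1 unpaired.
So X has more unpaired electrons.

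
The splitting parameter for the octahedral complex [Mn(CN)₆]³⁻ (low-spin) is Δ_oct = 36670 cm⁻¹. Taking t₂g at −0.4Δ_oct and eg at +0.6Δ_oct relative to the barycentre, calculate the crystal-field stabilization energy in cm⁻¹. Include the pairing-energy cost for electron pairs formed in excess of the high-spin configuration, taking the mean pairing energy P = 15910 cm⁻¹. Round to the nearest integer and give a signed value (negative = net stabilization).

-42762

Each CN⁻ contributes -1; 6 × (-1) = -6. With overall charge -3, Mn is in the +3 oxidation state.
Group 7 minus oxidation state +3 gives a d⁴ configuration for Mn³⁺.
The d⁴ electrons fill as t₂g⁴ eg⁰.
The orbital stabilization is -1.6Δ_oct = -1.6 × 36670 = -58672 cm⁻¹.
Pairing penalty: 1 pair vs 0 in the high-spin reference → 1 extra × P = 15910 cm⁻¹.
Net CFSE = -58672 + 15910 = -42762 cm⁻¹.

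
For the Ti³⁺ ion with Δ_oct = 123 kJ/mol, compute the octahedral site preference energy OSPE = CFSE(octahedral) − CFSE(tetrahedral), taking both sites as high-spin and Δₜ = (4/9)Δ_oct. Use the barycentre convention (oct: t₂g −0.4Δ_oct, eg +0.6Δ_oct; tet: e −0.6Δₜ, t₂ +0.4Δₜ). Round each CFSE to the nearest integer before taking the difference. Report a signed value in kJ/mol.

Group 4 minus oxidation state +3 gives a d¹ configuration for Ti³⁺.
In an octahedral site d¹ (HS) is t₂g¹ eg⁰, giving CFSE(oct) = -0.4Δ_oct = -49 kJ/mol.
Tetrahedral e¹ t₂⁰ gives -0.6Δₜ = -0.6 × (4/9) × 123 = -33 kJ/mol.
OSPE = -49 − (-33) = -16 kJ/mol.

-16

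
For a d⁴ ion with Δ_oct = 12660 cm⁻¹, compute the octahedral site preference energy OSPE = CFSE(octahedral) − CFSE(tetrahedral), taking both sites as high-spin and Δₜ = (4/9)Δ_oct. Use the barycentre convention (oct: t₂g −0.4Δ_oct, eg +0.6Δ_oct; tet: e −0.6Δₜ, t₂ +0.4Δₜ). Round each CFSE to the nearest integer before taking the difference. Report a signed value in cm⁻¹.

-5345

In an octahedral site d⁴ (HS) is t2g^3 e_g^1, giving CFSE(oct) = -0.6Δ_oct = -7596 cm⁻¹.
In a tetrahedral site the filling is e^2 t2^2: CFSE(tet) = -0.4Δₜ = -0.4 × (4/9)(12660) = -2251 cm⁻¹.
OSPE = CFSE(oct) − CFSE(tet) = -7596 − (-2251) = -5345 cm⁻¹.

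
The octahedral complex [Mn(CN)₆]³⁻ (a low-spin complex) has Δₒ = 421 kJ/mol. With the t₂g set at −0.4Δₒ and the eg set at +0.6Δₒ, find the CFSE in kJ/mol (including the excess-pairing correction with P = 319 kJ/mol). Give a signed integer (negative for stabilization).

Each CN⁻ contributes -1; 6 × (-1) = -6. With overall charge -3, Mn is in the +3 oxidation state.
Mn³⁺: group 7, so d-count = 7 − 3 = 4.
The d⁴ electrons fill as t₂g⁴ eg⁰.
The orbital stabilization is -1.6Δₒ = -1.6 × 421 = -674 kJ/mol.
Pairing penalty: 1 pair vs 0 in the high-spin reference → 1 extra × P = 319 kJ/mol.
Overall CFSE = -674 + 319 = -355 kJ/mol.

-355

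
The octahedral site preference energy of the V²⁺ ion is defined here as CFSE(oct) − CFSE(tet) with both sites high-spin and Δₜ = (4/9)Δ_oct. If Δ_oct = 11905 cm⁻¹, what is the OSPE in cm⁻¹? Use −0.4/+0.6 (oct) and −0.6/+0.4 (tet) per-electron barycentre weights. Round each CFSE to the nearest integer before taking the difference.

-10053

Group 5 minus oxidation state +2 gives a d³ configuration for V²⁺.
Octahedral high-spin t2g^3 e_g^0: CFSE = -1.2 × 11905 = -14286 cm⁻¹.
Tetrahedral: e^2 t2^1, CFSE = 2(−0.6) + 1(+0.4) = -0.8Δₜ = -0.8 × (4/9) × 11905 = -4233 cm⁻¹.
OSPE = -14286 − (-4233) = -10053 cm⁻¹.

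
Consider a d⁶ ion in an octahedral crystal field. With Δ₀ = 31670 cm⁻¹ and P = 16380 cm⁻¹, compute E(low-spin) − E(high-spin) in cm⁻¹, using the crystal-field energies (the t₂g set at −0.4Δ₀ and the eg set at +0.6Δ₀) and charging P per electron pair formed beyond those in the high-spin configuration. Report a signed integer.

In the high-spin limit (t₂g⁴ eg²) the orbital term is -0.4Δ₀ = -12668 cm⁻¹, with no excess pairing.
For low-spin the configuration is t₂g⁶ eg⁰: orbital energy -2.4 × 31670 = -76008 cm⁻¹, and 2 additional pairs relative to high-spin add 32760 cm⁻¹, giving -43248 cm⁻¹.
E(LS) − E(HS) = -43248 − (-12668) = -30580 cm⁻¹.

-30580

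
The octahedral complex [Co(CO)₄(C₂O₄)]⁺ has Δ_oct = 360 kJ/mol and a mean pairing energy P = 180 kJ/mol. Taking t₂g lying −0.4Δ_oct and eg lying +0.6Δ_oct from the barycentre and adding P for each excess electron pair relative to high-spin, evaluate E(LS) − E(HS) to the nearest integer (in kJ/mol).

Ligand charges: 4×(+0) from CO and 1×(-2) from C₂O₄²⁻ sum to -2; with overall charge +1, Co is +3.
Co sits in group 9; removing 3 electrons leaves Co³⁺ with 9 − 3 = 6 d electrons.
In the high-spin limit (t₂g⁴ eg²) the orbital term is -0.4Δ_oct = -144 kJ/mol, with no excess pairing.
Low-spin: t₂g⁶ eg⁰, orbital CFSE = -2.4Δ_oct = -864 kJ/mol; plus 2 excess pairs × P = +360 kJ/mol; total -504 kJ/mol.
Thus E(LS) − E(HS) = -360 kJ/mol.

-360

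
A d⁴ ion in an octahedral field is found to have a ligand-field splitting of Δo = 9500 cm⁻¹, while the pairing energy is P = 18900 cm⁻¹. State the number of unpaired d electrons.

With Δo < P the complex is high-spin.
Configuration: t₂g³ eg¹.
Unpaired electrons: 4.

4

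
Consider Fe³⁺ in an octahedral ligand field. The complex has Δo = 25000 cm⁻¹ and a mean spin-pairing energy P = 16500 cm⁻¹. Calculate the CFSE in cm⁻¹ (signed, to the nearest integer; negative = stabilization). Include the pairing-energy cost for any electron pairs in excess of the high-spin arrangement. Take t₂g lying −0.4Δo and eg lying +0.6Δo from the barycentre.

Fe sits in group 8; removing 3 electrons leaves Fe³⁺ with 8 − 3 = 5 d electrons.
Since Δo = 25000 cm⁻¹ > P = 16500 cm⁻¹, the complex adopts the low-spin configuration.
Filling d⁵ accordingly: t₂g⁵ eg⁰.
Orbital CFSE = -2.0Δo = -2.0 × 25000 = -50000 cm⁻¹.
Excess pairs vs high-spin: 2 − 0 = 2; pairing cost = +33000 cm⁻¹.
Net CFSE = -50000 + 33000 = -17000 cm⁻¹.

-17000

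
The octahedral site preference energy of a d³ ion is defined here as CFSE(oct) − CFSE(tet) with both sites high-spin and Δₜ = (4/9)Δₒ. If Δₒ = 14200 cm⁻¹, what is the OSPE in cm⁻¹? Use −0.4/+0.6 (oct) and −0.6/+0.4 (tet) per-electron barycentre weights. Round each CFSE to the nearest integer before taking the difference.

In an octahedral site d³ (HS) is t2g^3 e_g^0, giving CFSE(oct) = -1.2Δₒ = -17040 cm⁻¹.
Tetrahedral: e^2 t2^1, CFSE = 2(−0.6) + 1(+0.4) = -0.8Δₜ = -0.8 × (4/9) × 14200 = -5049 cm⁻¹.
Subtracting, OSPE = -17040 − (-5049) = -11991 cm⁻¹.

-11991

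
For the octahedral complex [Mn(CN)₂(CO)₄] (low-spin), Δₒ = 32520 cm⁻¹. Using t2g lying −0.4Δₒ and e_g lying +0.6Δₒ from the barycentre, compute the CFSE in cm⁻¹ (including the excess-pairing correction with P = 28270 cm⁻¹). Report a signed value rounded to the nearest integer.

-8500

Ligand charges: 2×(-1) from CN⁻ and 4×(+0) from CO sum to -2; with overall charge +0, Mn is +2.
Mn²⁺: group 7, so d-count = 7 − 2 = 5.
The d⁵ electrons fill as t2g^5 e_g^0.
The orbital stabilization is -2.0Δₒ = -2.0 × 32520 = -65040 cm⁻¹.
Pairing penalty: 2 pairs vs 0 in the high-spin reference → 2 extra × P = 56540 cm⁻¹.
Combining: -65040 + 56540 = -8500 cm⁻¹.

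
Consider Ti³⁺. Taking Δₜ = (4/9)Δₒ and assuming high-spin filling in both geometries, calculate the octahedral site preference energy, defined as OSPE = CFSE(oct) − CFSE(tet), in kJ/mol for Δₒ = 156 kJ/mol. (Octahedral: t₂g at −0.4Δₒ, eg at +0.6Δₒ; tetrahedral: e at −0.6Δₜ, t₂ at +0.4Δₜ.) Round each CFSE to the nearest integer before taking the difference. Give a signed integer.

-20

Ti is in group 4, so Ti³⁺ is d¹ (4 − 3 = 1).
In an octahedral site d¹ (HS) is t2g^1 e_g^0, giving CFSE(oct) = -0.4Δₒ = -62 kJ/mol.
Tetrahedral e^1 t2^0 gives -0.6Δₜ = -0.6 × (4/9) × 156 = -42 kJ/mol.
Subtracting, OSPE = -62 − (-42) = -20 kJ/mol.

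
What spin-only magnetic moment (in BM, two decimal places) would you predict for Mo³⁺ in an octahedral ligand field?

3.87 BM

Mo sits in group 6; removing 3 electrons leaves Mo³⁺ with 6 − 3 = 3 d electrons.
Configuration: t₂g³ eg⁰ → 3 unpaired electrons.
μ(spin-only) = √[3(3+2)] = √15 ≈ 3.87 BM.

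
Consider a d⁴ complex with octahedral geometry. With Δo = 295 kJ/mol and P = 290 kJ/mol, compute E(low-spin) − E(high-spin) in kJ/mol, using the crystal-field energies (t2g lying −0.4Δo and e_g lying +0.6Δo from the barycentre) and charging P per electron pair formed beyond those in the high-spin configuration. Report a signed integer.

-5

High-spin: t2g^3 e_g^1, CFSE = -0.6Δo = -177 kJ/mol.
Low-spin t2g^4 e_g^0 gives -1.6Δo = -472 kJ/mol, but forming 1 extra pair costs 1P = 290 kJ/mol, so E(LS) = -472 + 290 = -182 kJ/mol.
Thus E(LS) − E(HS) = -5 kJ/mol.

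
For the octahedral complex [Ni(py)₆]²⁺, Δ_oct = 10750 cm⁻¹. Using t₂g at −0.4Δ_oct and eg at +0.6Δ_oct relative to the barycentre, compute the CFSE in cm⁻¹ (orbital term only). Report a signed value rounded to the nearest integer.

-12900

py is neutral, so the +2 overall charge sits on Ni: oxidation state +2.
Ni is in group 10, so Ni²⁺ is d⁸ (10 − 2 = 8).
Electron filling gives t₂g⁶ eg².
The orbital stabilization is -1.2Δ_oct = -1.2 × 10750 = -12900 cm⁻¹.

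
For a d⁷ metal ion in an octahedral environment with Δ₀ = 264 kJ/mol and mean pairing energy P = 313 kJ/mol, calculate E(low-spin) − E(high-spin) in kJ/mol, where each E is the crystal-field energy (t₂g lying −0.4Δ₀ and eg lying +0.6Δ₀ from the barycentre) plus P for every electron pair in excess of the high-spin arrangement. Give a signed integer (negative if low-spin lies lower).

High-spin d⁷ fills as t₂g⁵ eg² with CFSE 5(−0.4) + 2(+0.6) = -0.8Δ₀ = -211 kJ/mol.
Low-spin t₂g⁶ eg¹ gives -1.8Δ₀ = -475 kJ/mol, but forming 1 extra pair costs 1P = 313 kJ/mol, so E(LS) = -475 + 313 = -162 kJ/mol.
Thus E(LS) − E(HS) = 49 kJ/mol.

49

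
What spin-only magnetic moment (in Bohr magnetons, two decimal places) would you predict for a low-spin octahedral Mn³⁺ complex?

2.83 Bohr magnetons

Mn sits in group 7; removing 3 electrons leaves Mn³⁺ with 7 − 3 = 4 d electrons.
Configuration: t2g^4 e_g^0 → 2 unpaired electrons.
μ(spin-only) = √[2(2+2)] = √8 ≈ 2.83 Bohr magnetons.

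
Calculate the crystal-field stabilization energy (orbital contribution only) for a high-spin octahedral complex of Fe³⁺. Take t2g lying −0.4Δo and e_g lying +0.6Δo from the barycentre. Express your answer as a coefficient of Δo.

Group 8 minus oxidation state +3 gives a d⁵ configuration for Fe³⁺.
Configuration: t2g^3 e_g^2.
CFSE = 3(-0.4Δo) + 2(0.6Δo) = -1.2Δo + 1.2Δo = 0.0Δo.

0.0 Δo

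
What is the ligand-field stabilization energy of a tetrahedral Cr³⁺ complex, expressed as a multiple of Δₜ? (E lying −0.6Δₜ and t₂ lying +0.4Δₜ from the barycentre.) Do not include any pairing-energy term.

-0.8 Δₜ

Cr is in group 6, so Cr³⁺ is d³ (6 − 3 = 3).
Tetrahedral fields are weak (Δₜ ≈ 4/9 Δₒ), so electrons fill high-spin.
Configuration: e² t₂¹.
CFSE = 2(-0.6Δₜ) + 1(0.4Δₜ) = -1.2Δₜ + 0.4Δₜ = -0.8Δₜ.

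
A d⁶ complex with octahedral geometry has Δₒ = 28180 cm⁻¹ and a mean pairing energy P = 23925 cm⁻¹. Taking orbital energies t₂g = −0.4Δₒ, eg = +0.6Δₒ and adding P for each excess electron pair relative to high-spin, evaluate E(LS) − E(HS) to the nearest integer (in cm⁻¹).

In the high-spin limit (t₂g⁴ eg²) the orbital term is -0.4Δₒ = -11272 cm⁻¹, with no excess pairing.
Low-spin: t₂g⁶ eg⁰, orbital CFSE = -2.4Δₒ = -67632 cm⁻¹; plus 2 excess pairs × P = +47850 cm⁻¹; total -19782 cm⁻¹.
E(LS) − E(HS) = -19782 − (-11272) = -8510 cm⁻¹.

-8510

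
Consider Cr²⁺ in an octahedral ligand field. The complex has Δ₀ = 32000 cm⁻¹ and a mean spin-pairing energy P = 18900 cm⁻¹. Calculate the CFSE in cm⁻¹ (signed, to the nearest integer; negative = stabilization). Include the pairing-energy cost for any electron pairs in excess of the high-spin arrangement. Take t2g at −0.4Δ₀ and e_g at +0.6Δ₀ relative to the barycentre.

Cr is in group 6, so Cr²⁺ is d⁴ (6 − 2 = 4).
Δ₀ > P, so pairing is preferred: the ground state is low-spin.
That gives t2g^4 e_g^0.
Orbital CFSE = -1.6Δ₀ = -1.6 × 32000 = -51200 cm⁻¹.
Excess pairs vs high-spin: 1 − 0 = 1; pairing cost = +18900 cm⁻¹.
Net CFSE = -51200 + 18900 = -32300 cm⁻¹.

-32300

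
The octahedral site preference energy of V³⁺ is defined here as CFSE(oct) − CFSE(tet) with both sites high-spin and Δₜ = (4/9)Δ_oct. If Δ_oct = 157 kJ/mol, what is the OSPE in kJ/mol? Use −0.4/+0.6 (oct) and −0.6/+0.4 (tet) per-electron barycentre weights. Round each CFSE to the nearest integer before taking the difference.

V sits in group 5; removing 3 electrons leaves V³⁺ with 5 − 3 = 2 d electrons.
Octahedral high-spin t₂g² eg⁰: CFSE = -0.8 × 157 = -126 kJ/mol.
Tetrahedral e² t₂⁰ gives -1.2Δₜ = -1.2 × (4/9) × 157 = -84 kJ/mol.
OSPE = CFSE(oct) − CFSE(tet) = -126 − (-84) = -42 kJ/mol.

-42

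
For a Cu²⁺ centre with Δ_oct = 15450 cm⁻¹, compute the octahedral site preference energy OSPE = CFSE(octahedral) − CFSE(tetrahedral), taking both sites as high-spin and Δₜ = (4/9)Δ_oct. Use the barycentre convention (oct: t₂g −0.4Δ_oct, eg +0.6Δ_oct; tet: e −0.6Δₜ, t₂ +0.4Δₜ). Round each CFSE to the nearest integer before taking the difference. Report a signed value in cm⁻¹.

Cu is in group 11, so Cu²⁺ is d⁹ (11 − 2 = 9).
In an octahedral site d⁹ (HS) is t2g^6 e_g^3, giving CFSE(oct) = -0.6Δ_oct = -9270 cm⁻¹.
In a tetrahedral site the filling is e^4 t2^5: CFSE(tet) = -0.4Δₜ = -0.4 × (4/9)(15450) = -2747 cm⁻¹.
Subtracting, OSPE = -9270 − (-2747) = -6523 cm⁻¹.

-6523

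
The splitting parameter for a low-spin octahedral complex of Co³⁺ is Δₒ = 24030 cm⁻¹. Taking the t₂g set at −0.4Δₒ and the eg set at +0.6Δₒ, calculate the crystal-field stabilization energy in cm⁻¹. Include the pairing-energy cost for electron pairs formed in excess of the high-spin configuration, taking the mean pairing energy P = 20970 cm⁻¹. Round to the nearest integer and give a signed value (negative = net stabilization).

Group 9 minus oxidation state +3 gives a d⁶ configuration for Co³⁺.
The d⁶ electrons fill as t₂g⁶ eg⁰.
Orbital CFSE = 6(-0.4) + 0(0.6) = -2.4Δₒ = -2.4 × 24030 = -57672 cm⁻¹.
Relative to high-spin t₂g⁴ eg² (1 paired), the low-spin configuration has 2 additional pairs, contributing +2 × 20970 = +41940 cm⁻¹.
Overall CFSE = -57672 + 41940 = -15732 cm⁻¹.

-15732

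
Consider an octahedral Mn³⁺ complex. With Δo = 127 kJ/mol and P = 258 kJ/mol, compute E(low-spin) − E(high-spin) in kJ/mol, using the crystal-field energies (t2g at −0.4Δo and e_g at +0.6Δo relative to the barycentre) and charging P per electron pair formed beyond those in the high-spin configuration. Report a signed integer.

Mn is in group 7, so Mn³⁺ is d⁴ (7 − 3 = 4).
High-spin: t2g^3 e_g^1, CFSE = -0.6Δo = -76 kJ/mol.
For low-spin the configuration is t2g^4 e_g^0: orbital energy -1.6 × 127 = -203 kJ/mol, and 1 additional pair relative to high-spin adds 258 kJ/mol, giving 55 kJ/mol.
E(LS) − E(HS) = 55 − (-76) = 131 kJ/mol.

131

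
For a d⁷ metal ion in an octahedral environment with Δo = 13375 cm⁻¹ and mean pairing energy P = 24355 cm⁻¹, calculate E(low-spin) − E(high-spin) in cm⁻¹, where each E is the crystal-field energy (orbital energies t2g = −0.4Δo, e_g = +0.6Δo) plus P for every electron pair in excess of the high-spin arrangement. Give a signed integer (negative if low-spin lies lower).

10980

In the high-spin limit (t2g^5 e_g^2) the orbital term is -0.8Δo = -10700 cm⁻¹, with no excess pairing.
Low-spin t2g^6 e_g^1 gives -1.8Δo = -24075 cm⁻¹, but forming 1 extra pair costs 1P = 24355 cm⁻¹, so E(LS) = -24075 + 24355 = 280 cm⁻¹.
Thus E(LS) − E(HS) = 10980 cm⁻¹.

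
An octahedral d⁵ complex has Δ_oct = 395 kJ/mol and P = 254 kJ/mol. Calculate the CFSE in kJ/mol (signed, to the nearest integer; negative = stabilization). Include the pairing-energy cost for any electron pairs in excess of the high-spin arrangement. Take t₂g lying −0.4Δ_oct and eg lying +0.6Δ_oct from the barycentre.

-282

Here Δ_oct > P (395 > 254), so the low-spin state is favoured.
Filling d⁵ accordingly: t₂g⁵ eg⁰.
Orbital CFSE = -2.0Δ_oct = -2.0 × 395 = -790 kJ/mol.
Excess pairs vs high-spin: 2 − 0 = 2; pairing cost = +508 kJ/mol.
Net CFSE = -790 + 508 = -282 kJ/mol.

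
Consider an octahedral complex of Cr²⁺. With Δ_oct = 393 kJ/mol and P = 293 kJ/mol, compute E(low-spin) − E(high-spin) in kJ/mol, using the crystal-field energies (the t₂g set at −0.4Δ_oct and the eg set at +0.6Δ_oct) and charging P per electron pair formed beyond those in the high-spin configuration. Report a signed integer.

Cr is in group 6, so Cr²⁺ is d⁴ (6 − 2 = 4).
High-spin: t₂g³ eg¹, CFSE = -0.6Δ_oct = -236 kJ/mol.
Low-spin t₂g⁴ eg⁰ gives -1.6Δ_oct = -629 kJ/mol, but forming 1 extra pair costs 1P = 293 kJ/mol, so E(LS) = -629 + 293 = -336 kJ/mol.
Thus E(LS) − E(HS) = -100 kJ/mol.

-100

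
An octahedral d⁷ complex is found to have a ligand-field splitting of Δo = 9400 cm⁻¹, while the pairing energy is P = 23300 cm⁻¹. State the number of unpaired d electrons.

Here Δo < P (9400 < 23300), so the high-spin state is favoured.
Configuration: t₂g⁵ eg².
Unpaired electrons: 3.

3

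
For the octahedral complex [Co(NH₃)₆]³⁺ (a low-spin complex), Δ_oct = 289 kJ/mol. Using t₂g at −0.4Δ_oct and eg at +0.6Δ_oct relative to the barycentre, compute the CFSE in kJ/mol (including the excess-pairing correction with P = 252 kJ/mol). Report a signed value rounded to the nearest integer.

-190

NH₃ is neutral, so the +3 overall charge sits on Co: oxidation state +3.
Co sits in group 9; removing 3 electrons leaves Co³⁺ with 9 − 3 = 6 d electrons.
The d⁶ electrons fill as t₂g⁶ eg⁰.
Orbital CFSE = 6(-0.4) + 0(0.6) = -2.4Δ_oct = -2.4 × 289 = -694 kJ/mol.
Pairing penalty: 3 pairs vs 1 in the high-spin reference → 2 extra × P = 504 kJ/mol.
Combining: -694 + 504 = -190 kJ/mol.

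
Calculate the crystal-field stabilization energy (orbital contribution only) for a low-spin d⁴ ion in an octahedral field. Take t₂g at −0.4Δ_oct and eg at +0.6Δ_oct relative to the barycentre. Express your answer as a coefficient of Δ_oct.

Configuration: t₂g⁴ eg⁰.
CFSE = 4(-0.4Δ_oct) + 0(0.6Δ_oct) = -1.6Δ_oct + 0.0Δ_oct = -1.6Δ_oct.

-1.6 Δ_oct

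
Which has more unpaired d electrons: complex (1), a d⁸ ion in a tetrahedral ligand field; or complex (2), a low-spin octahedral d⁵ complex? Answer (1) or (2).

(1): Tetrahedral fields are weak (Δₜ ≈ 4/9 Δₒ), so electrons fill high-spin; e^4 t2^4 → 2 unpaired.
(2): t₂g⁵ eg⁰ → 1 unpaired.
So (1) has more unpaired electrons.

(1)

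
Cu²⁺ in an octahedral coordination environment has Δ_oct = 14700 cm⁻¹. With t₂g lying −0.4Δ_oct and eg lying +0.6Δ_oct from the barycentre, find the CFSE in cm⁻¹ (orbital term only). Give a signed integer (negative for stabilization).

-8820

Cu²⁺: group 11, so d-count = 11 − 2 = 9.
For octahedral d⁹ the high- and low-spin configurations coincide.
Configuration: t₂g⁶ eg³.
The orbital stabilization is -0.6Δ_oct = -0.6 × 14700 = -8820 cm⁻¹.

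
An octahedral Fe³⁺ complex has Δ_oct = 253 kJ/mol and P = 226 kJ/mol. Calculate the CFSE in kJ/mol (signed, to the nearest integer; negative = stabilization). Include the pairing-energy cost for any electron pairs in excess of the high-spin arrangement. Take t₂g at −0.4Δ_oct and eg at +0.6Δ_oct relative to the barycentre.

Fe³⁺: group 8, so d-count = 8 − 3 = 5.
Here Δ_oct > P (253 > 226), so the low-spin state is favoured.
That gives t₂g⁵ eg⁰.
Orbital CFSE = -2.0Δ_oct = -2.0 × 253 = -506 kJ/mol.
Excess pairs vs high-spin: 2 − 0 = 2; pairing cost = +452 kJ/mol.
Net CFSE = -506 + 452 = -54 kJ/mol.

-54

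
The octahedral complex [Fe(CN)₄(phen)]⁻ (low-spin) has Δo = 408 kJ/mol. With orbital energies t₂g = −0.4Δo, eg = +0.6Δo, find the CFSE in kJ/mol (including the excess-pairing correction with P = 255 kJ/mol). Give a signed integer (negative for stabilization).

-306

Ligand charges: 4×(-1) from CN⁻ and 1×(+0) from phen sum to -4; with overall charge -1, Fe is +3.
Group 8 minus oxidation state +3 gives a d⁵ configuration for Fe³⁺.
The d⁵ electrons fill as t₂g⁵ eg⁰.
The orbital stabilization is -2.0Δo = -2.0 × 408 = -816 kJ/mol.
Relative to high-spin t₂g³ eg² (0 paired), the low-spin configuration has 2 additional pairs, contributing +2 × 255 = +510 kJ/mol.
Combining: -816 + 510 = -306 kJ/mol.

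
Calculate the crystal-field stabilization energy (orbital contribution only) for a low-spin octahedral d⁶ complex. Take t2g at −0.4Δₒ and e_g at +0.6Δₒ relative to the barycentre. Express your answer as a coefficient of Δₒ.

-2.4 Δₒ

Configuration: t2g^6 e_g^0.
CFSE = 6(-0.4Δₒ) + 0(0.6Δₒ) = -2.4Δₒ + 0.0Δₒ = -2.4Δₒ.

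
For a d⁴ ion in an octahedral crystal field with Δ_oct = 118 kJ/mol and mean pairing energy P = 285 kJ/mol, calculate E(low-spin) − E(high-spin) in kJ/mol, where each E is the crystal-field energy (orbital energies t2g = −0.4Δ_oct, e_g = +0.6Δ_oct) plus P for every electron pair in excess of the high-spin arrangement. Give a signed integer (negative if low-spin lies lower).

167

In the high-spin limit (t2g^3 e_g^1) the orbital term is -0.6Δ_oct = -71 kJ/mol, with no excess pairing.
For low-spin the configuration is t2g^4 e_g^0: orbital energy -1.6 × 118 = -189 kJ/mol, and 1 additional pair relative to high-spin adds 285 kJ/mol, giving 96 kJ/mol.
The difference is 96 − (-71) = 167 kJ/mol, so high-spin lies lower.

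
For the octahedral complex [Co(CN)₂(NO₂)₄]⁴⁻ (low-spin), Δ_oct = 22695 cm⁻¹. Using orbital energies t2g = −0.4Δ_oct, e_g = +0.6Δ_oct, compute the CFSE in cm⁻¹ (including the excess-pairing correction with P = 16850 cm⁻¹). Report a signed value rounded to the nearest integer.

-24001

Ligand charges: 2×(-1) from CN⁻ and 4×(-1) from NO₂⁻ sum to -6; with overall charge -4, Co is +2.
Co sits in group 9; removing 2 electrons leaves Co²⁺ with 9 − 2 = 7 d electrons.
Configuration: t2g^6 e_g^1.
Orbital CFSE = 6(-0.4) + 1(0.6) = -1.8Δ_oct = -1.8 × 22695 = -40851 cm⁻¹.
High-spin d⁷ would be t2g^5 e_g^2 with 2 pairs; low-spin has 3, so 1 excess pair costs +1P = +16850 cm⁻¹.
Overall CFSE = -40851 + 16850 = -24001 cm⁻¹.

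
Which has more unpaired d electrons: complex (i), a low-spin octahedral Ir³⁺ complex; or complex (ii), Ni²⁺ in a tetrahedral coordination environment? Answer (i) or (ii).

(i): Ir is in group 9, so Ir³⁺ is d⁶ (9 − 3 = 6); t₂g⁶ eg⁰ → 0 unpaired.
(ii): Ni is in group 10, so Ni²⁺ is d⁸ (10 − 2 = 8); With tetrahedral geometry the complex is necessarily high-spin; e^4 t2^4 → 2 unpaired.
So (ii) has more unpaired electrons.

(ii)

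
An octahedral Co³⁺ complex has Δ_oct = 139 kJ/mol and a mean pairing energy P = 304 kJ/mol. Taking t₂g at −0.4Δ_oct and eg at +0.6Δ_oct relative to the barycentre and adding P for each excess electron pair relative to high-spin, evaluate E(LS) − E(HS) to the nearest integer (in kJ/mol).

Co is in group 9, so Co³⁺ is d⁶ (9 − 3 = 6).
High-spin: t₂g⁴ eg², CFSE = -0.4Δ_oct = -56 kJ/mol.
For low-spin the configuration is t₂g⁶ eg⁰: orbital energy -2.4 × 139 = -334 kJ/mol, and 2 additional pairs relative to high-spin add 608 kJ/mol, giving 274 kJ/mol.
Thus E(LS) − E(HS) = 330 kJ/mol.

330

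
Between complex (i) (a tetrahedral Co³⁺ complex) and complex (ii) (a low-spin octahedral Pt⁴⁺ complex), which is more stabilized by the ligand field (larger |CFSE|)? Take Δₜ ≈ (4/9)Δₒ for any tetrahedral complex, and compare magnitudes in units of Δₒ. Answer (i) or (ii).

(ii)

(i): Co sits in group 9; removing 3 electrons leaves Co³⁺ with 9 − 3 = 6 d electrons; Tetrahedral splitting is small, so the complex is high-spin; e^3 t2^3, CFSE = -0.6Δₜ ≈ -0.27Δₒ.
(ii): Group 10 minus oxidation state +4 gives a d⁶ configuration for Pt⁴⁺; t₂g⁶ eg⁰, CFSE = -2.4Δₒ.
So (ii) has the larger |CFSE|.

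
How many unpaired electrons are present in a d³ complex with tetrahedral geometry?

Tetrahedral fields are weak (Δₜ ≈ 4/9 Δₒ), so electrons fill high-spin.
Configuration: e² t₂¹, giving 3 unpaired electrons.

3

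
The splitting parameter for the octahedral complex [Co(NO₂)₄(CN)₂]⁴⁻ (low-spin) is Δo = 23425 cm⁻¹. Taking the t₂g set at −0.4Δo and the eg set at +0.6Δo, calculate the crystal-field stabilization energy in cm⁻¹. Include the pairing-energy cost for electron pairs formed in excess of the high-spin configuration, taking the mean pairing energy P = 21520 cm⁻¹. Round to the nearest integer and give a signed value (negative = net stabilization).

-20645

Ligand charges: 4×(-1) from NO₂⁻ and 2×(-1) from CN⁻ sum to -6; with overall charge -4, Co is +2.
Group 9 minus oxidation state +2 gives a d⁷ configuration for Co²⁺.
The d⁷ electrons fill as t₂g⁶ eg¹.
The orbital stabilization is -1.8Δo = -1.8 × 23425 = -42165 cm⁻¹.
Pairing penalty: 3 pairs vs 2 in the high-spin reference → 1 extra × P = 21520 cm⁻¹.
Combining: -42165 + 21520 = -20645 cm⁻¹.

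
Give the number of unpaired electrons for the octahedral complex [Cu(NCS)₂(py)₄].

1

Ligand charges: 2×(-1) from NCS⁻ and 4×(+0) from py sum to -2; with overall charge +0, Cu is +2.
Cu is in group 11, so Cu²⁺ is d⁹ (11 − 2 = 9).
Configuration: t2g^6 e_g^3, giving 1 unpaired electron.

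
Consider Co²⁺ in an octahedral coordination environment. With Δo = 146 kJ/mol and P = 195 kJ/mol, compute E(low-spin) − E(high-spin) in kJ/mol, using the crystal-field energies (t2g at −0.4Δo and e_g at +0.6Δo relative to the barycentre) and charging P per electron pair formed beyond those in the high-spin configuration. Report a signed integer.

Co²⁺: group 9, so d-count = 9 − 2 = 7.
High-spin: t2g^5 e_g^2, CFSE = -0.8Δo = -117 kJ/mol.
Low-spin t2g^6 e_g^1 gives -1.8Δo = -263 kJ/mol, but forming 1 extra pair costs 1P = 195 kJ/mol, so E(LS) = -263 + 195 = -68 kJ/mol.
E(LS) − E(HS) = -68 − (-117) = 49 kJ/mol.

49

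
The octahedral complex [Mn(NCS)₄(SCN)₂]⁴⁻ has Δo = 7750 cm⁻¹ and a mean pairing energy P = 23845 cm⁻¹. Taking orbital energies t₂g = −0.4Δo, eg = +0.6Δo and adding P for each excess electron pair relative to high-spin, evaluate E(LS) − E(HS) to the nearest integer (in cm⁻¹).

Ligand charges: 4×(-1) from NCS⁻ and 2×(-1) from SCN⁻ sum to -6; with overall charge -4, Mn is +2.
Mn²⁺: group 7, so d-count = 7 − 2 = 5.
High-spin: t₂g³ eg², CFSE = 0.0Δo = 0 cm⁻¹.
For low-spin the configuration is t₂g⁵ eg⁰: orbital energy -2.0 × 7750 = -15500 cm⁻¹, and 2 additional pairs relative to high-spin add 47690 cm⁻¹, giving 32190 cm⁻¹.
Thus E(LS) − E(HS) = 32190 cm⁻¹.

32190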